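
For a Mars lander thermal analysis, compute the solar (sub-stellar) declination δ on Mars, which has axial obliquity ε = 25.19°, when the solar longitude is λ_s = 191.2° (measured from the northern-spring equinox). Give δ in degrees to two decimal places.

sin δ = sin ε · sin λ_s = sin 25.19° × sin 191.2° = -0.082670.
δ = arcsin(-0.082670) = -4.74°.

δ = -4.74°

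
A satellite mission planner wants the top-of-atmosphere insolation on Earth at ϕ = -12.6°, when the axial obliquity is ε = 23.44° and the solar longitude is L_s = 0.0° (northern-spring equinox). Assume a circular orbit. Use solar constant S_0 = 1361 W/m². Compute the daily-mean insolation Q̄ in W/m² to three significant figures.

Solar declination: sin δ = sin ε · sin L_s = sin 23.44° × sin 0.0° = 0.00000, so δ = +0.000°.
cos h₀ = −tan(-12.6°) tan(+0.000°) = 0.0000, h₀ = 1.5708 rad.
Bracket: h₀ sin ϕ sin δ + cos ϕ cos δ sin h₀ = 1.5708×-0.21814×0.00000 + 0.97592×1.00000×1.00000 = -0.000000 + 0.975920 = 0.975920.
Q̄ = (S_0/π) × [bracket] = (1361/π) × 0.975920 = 422.8 W/m².

Q̄ ≈ 423 W/m²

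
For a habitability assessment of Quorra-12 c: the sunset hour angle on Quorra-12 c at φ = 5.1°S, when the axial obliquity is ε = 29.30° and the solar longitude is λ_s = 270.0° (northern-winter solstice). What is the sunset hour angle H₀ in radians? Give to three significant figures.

H₀ = 1.62 rad

Solar declination: sin δ = sin ε · sin λ_s = sin 29.30° × sin 270.0° = -0.48938, so δ = -29.300°.
cos H₀ = −tan φ · tan δ = −tan(-5.1°) × tan(-29.300°) = -0.0501, so H₀ = 1.6209 rad = 92.87°.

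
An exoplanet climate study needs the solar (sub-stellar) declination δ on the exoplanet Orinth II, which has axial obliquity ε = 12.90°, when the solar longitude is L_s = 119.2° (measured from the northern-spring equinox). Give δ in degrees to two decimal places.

sin δ = sin ε · sin L_s = sin 12.90° × sin 119.2° = 0.194880.
δ = arcsin(0.194880) = +11.24°.

δ = +11.24°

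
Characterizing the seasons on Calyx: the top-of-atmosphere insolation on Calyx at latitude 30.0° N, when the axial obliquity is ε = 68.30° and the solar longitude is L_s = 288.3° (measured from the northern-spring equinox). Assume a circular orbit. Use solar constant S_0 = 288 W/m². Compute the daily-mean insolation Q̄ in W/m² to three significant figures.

Solar declination: sin δ = sin ε · sin L_s = sin 68.30° × sin 288.3° = -0.88214, so δ = -61.902°.
cos h₀ = −tan(+30.0°) tan(-61.902°) = 1.0814 ≥ 1 ⇒ polar night, h₀ = 0 and Q̄ = 0.

Q̄ ≈ 0.00 W/m²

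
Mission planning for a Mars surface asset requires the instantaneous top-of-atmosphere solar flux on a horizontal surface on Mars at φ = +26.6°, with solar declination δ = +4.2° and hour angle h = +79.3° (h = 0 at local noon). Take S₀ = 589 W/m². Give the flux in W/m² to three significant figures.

117 W/m²

cos θ_z = sin φ sin δ + cos φ cos δ cos h = 0.032793 + 0.165569 = 0.198362.
Flux = S₀ · cos θ_z = 589 × 0.198362 = 116.8 W/m².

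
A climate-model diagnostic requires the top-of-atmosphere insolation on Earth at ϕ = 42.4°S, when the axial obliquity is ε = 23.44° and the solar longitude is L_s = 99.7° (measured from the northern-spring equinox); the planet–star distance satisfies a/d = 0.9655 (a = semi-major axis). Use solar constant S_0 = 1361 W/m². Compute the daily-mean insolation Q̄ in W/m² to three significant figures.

Solar declination: sin δ = sin ε · sin L_s = sin 23.44° × sin 99.7° = 0.39210, so δ = +23.085°.
cos h₀ = −tan(-42.4°) tan(+23.085°) = 0.3892, h₀ = 1.1710 rad.
Bracket: h₀ sin ϕ sin δ + cos ϕ cos δ sin h₀ = 1.1710×-0.67430×0.39210 + 0.73846×0.91992×0.92115 = -0.309604 + 0.625759 = 0.316155.
Inverse-square distance factor (a/d)² = 0.9655² = 0.932190.
Q̄ = (S_0/π) × 0.932190 × [bracket] = (1361/π) × 0.932190 × 0.316155 = 127.7 W/m².

Q̄ ≈ 128 W/m²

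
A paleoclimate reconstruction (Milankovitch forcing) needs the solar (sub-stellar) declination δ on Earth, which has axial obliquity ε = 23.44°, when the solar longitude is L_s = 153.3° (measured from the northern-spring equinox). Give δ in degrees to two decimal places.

sin δ = sin ε · sin L_s = sin 23.44° × sin 153.3° = 0.178734.
δ = arcsin(0.178734) = +10.30°.

δ = +10.30°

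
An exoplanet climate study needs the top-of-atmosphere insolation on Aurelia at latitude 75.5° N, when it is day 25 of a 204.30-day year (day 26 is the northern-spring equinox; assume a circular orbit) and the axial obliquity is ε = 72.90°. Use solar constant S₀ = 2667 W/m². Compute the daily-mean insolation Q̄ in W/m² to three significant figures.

Solar longitude: λ_s = 360° × (25 − 26)/204.30 = -1.762°, i.e. -1.762° + 360° = 358.238°.
sin δ = sin 72.90° × sin 358.238° = -0.02939, so δ = -1.684°.
cos H₀ = −tan(+75.5°) tan(-1.684°) = 0.1137, H₀ = 1.4569 rad.
Bracket: H₀ sin φ sin δ + cos φ cos δ sin H₀ = 1.4569×0.96815×-0.02939 + 0.25038×0.99957×0.99352 = -0.041455 + 0.248651 = 0.207196.
Q̄ = (S₀/π) × [bracket] = (2667/π) × 0.207196 = 175.9 W/m².

Q̄ ≈ 176 W/m²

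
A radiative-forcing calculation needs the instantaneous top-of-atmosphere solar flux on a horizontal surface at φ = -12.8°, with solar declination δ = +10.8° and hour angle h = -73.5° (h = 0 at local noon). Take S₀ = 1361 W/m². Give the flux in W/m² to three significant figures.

314 W/m²

cos θ_z = sin φ sin δ + cos φ cos δ cos h = -0.041514 + 0.272052 = 0.230538.
Flux = S₀ · cos θ_z = 1361 × 0.230538 = 313.8 W/m².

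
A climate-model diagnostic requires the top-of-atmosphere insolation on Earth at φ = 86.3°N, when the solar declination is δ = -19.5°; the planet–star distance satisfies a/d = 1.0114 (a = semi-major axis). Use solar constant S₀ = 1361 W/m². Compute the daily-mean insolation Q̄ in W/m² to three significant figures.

cos H₀ = −tan(+86.3°) tan(-19.500°) = 5.4760 ≥ 1 ⇒ polar night, H₀ = 0 and Q̄ = 0.
Inverse-square distance factor (a/d)² = 1.0114² = 1.022930.

Q̄ ≈ 0.00 W/m²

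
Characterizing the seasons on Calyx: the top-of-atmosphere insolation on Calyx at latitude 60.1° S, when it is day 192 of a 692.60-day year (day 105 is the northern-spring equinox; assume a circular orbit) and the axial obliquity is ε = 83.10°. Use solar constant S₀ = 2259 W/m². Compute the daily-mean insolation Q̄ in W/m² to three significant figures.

Q̄ ≈ 0.00 W/m²

Solar longitude: λ_s = 360° × (192 − 105)/692.60 = 45.221°.
sin δ = sin 83.10° × sin 45.221° = 0.70469, so δ = +44.804°.
cos H₀ = −tan(-60.1°) tan(+44.804°) = 1.7272 ≥ 1 ⇒ polar night, H₀ = 0 and Q̄ = 0.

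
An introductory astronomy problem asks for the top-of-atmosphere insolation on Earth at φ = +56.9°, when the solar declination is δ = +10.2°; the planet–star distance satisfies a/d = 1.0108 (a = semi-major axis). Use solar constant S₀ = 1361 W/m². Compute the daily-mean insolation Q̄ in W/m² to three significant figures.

Q̄ ≈ 350 W/m²

cos H₀ = −tan(+56.9°) tan(+10.200°) = -0.2760, H₀ = 1.8504 rad.
Bracket: H₀ sin φ sin δ + cos φ cos δ sin H₀ = 1.8504×0.83772×0.17708 + 0.54610×0.98420×0.96115 = 0.274495 + 0.516591 = 0.791086.
Inverse-square distance factor (a/d)² = 1.0108² = 1.021717.
Q̄ = (S₀/π) × 1.021717 × [bracket] = (1361/π) × 1.021717 × 0.791086 = 350.2 W/m².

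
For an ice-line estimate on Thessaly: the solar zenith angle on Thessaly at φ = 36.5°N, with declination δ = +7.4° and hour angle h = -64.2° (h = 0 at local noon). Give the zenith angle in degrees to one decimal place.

θ_z = 64.9°

cos θ_z = sin φ sin δ + cos φ cos δ cos h = 0.076611 + 0.346950 = 0.423561.
θ_z = arccos(0.423561) = 64.9°.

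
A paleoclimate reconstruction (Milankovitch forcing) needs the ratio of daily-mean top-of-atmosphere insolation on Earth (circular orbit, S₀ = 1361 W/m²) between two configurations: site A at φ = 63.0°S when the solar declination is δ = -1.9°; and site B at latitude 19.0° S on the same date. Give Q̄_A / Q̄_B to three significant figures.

— Configuration A (φ=-63.0°):
cos H₀ = −tan(-63.0°) tan(-1.900°) = -0.0651, H₀ = 1.6359 rad.
Bracket: H₀ sin φ sin δ + cos φ cos δ sin H₀ = 1.6359×-0.89101×-0.03316 + 0.45399×0.99945×0.99788 = 0.048334 + 0.452778 = 0.501112.
Q̄ = (S₀/π) × [bracket] = (1361/π) × 0.501112 = 217.09 W/m².
— Configuration B (φ=-19.0°):
cos H₀ = −tan(-19.0°) tan(-1.900°) = -0.0114, H₀ = 1.5822 rad.
Bracket: H₀ sin φ sin δ + cos φ cos δ sin H₀ = 1.5822×-0.32557×-0.03316 + 0.94552×0.99945×0.99993 = 0.017081 + 0.944934 = 0.962015.
Q̄ = (S₀/π) × [bracket] = (1361/π) × 0.962015 = 416.76 W/m².
Ratio Q̄_A / Q̄_B = 217.09 / 416.76 = 0.5209.

Q̄_A / Q̄_B ≈ 0.521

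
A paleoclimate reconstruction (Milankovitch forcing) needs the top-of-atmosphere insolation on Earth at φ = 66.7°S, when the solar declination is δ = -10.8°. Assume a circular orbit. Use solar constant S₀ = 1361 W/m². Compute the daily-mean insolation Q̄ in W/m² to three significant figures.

Q̄ ≈ 302 W/m²

cos H₀ = −tan(-66.7°) tan(-10.800°) = -0.4429, H₀ = 2.0297 rad.
Bracket: H₀ sin φ sin δ + cos φ cos δ sin H₀ = 2.0297×-0.91845×-0.18738 + 0.39555×0.98229×0.89655 = 0.349310 + 0.348350 = 0.697660.
Q̄ = (S₀/π) × [bracket] = (1361/π) × 0.697660 = 302.2 W/m².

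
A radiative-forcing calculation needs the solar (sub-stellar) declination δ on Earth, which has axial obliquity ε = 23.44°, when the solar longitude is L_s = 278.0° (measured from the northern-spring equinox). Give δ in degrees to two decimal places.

δ = -23.20°

sin δ = sin ε · sin L_s = sin 23.44° × sin 278.0° = -0.393917.
δ = arcsin(-0.393917) = -23.20°.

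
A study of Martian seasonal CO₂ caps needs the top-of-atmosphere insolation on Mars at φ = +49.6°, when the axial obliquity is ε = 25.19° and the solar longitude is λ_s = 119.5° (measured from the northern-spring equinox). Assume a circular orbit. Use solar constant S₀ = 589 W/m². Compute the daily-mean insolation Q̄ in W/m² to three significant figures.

Q̄ ≈ 209 W/m²

Solar declination: sin δ = sin ε · sin λ_s = sin 25.19° × sin 119.5° = 0.37044, so δ = +21.743°.
cos H₀ = −tan(+49.6°) tan(+21.743°) = -0.4686, H₀ = 2.0585 rad.
Bracket: H₀ sin φ sin δ + cos φ cos δ sin H₀ = 2.0585×0.76154×0.37044 + 0.64812×0.92886×0.88341 = 0.580713 + 0.531824 = 1.112537.
Q̄ = (S₀/π) × [bracket] = (589/π) × 1.112537 = 208.6 W/m².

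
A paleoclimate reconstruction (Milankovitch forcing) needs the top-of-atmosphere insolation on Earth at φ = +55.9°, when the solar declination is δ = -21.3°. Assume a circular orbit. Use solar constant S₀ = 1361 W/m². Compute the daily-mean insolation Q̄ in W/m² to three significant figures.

Q̄ ≈ 60.3 W/m²

cos H₀ = −tan(+55.9°) tan(-21.300°) = 0.5759, H₀ = 0.9571 rad.
Bracket: H₀ sin φ sin δ + cos φ cos δ sin H₀ = 0.9571×0.82806×-0.36325 + 0.56064×0.93169×0.81755 = -0.287889 + 0.427041 = 0.139152.
Q̄ = (S₀/π) × [bracket] = (1361/π) × 0.139152 = 60.28 W/m².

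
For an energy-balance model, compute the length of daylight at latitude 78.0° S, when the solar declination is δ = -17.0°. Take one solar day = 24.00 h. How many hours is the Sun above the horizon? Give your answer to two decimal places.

24.00 h

Sunrise equation: cos H₀ = −tan φ · tan δ = -1.4383 ≤ −1, so the Sun never sets (polar day) and H₀ = π.
Daylight = 2H₀/(2π) × 24.00 h = (3.1416/π) × 24.00 = 24.00 h.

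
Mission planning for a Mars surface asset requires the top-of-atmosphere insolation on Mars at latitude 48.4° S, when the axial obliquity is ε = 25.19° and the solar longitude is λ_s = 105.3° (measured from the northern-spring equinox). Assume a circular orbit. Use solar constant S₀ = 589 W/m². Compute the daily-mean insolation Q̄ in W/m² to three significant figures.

Solar declination: sin δ = sin ε · sin λ_s = sin 25.19° × sin 105.3° = 0.41054, so δ = +24.239°.
cos H₀ = −tan(-48.4°) tan(+24.239°) = 0.5071, H₀ = 1.0390 rad.
Bracket: H₀ sin φ sin δ + cos φ cos δ sin H₀ = 1.0390×-0.74780×0.41054 + 0.66393×0.91184×0.86189 = -0.318975 + 0.521786 = 0.202811.
Q̄ = (S₀/π) × [bracket] = (589/π) × 0.202811 = 38.02 W/m².

Q̄ ≈ 38.0 W/m²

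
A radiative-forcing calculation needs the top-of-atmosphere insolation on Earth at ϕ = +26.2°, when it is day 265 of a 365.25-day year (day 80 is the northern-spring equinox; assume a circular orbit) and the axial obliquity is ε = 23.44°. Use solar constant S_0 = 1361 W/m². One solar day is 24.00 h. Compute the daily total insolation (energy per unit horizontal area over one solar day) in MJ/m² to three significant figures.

33.2 MJ/m²

Solar longitude: L_s = 360° × (265 − 80)/365.25 = 182.341°.
sin δ = sin 23.44° × sin 182.341° = -0.01625, so δ = -0.931°.
cos h₀ = −tan(+26.2°) tan(-0.931°) = 0.0080, h₀ = 1.5628 rad.
Bracket: h₀ sin ϕ sin δ + cos ϕ cos δ sin h₀ = 1.5628×0.44151×-0.01625 + 0.89726×0.99987×0.99997 = -0.011212 + 0.897116 = 0.885904.
Q̄ = (S_0/π) × [bracket] = (1361/π) × 0.885904 = 383.79 W/m².
Daily total = Q̄ × 24.00 h × 3600 s/h = 383.79 × 24.00 × 3600 / 10⁶ = 33.16 MJ/m².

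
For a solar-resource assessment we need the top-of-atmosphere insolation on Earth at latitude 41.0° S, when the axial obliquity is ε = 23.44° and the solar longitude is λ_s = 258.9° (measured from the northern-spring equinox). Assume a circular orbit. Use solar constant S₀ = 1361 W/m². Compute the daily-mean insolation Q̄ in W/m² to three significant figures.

Solar declination: sin δ = sin ε · sin λ_s = sin 23.44° × sin 258.9° = -0.39035, so δ = -22.976°.
cos H₀ = −tan(-41.0°) tan(-22.976°) = -0.3686, H₀ = 1.9483 rad.
Bracket: H₀ sin φ sin δ + cos φ cos δ sin H₀ = 1.9483×-0.65606×-0.39035 + 0.75471×0.92067×0.92960 = 0.498946 + 0.645922 = 1.144868.
Q̄ = (S₀/π) × [bracket] = (1361/π) × 1.144868 = 496.0 W/m².

Q̄ ≈ 496 W/m²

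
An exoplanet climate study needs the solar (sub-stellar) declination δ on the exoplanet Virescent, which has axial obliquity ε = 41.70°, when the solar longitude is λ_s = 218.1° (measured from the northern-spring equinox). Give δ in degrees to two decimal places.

δ = -24.23°

sin δ = sin ε · sin λ_s = sin 41.70° × sin 218.1° = -0.410471.
δ = arcsin(-0.410471) = -24.23°.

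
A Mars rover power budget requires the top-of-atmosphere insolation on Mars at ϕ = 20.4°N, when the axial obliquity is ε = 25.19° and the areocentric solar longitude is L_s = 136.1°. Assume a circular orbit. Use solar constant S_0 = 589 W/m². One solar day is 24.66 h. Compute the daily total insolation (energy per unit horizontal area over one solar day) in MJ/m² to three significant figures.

sin δ = sin 25.19° × sin 136.1° = 0.29513, so δ = +17.165°.
cos h₀ = −tan(+20.4°) tan(+17.165°) = -0.1149, h₀ = 1.6859 rad.
Bracket: h₀ sin ϕ sin δ + cos ϕ cos δ sin h₀ = 1.6859×0.34857×0.29513 + 0.93728×0.95546×0.99338 = 0.173434 + 0.889605 = 1.063039.
Q̄ = (S_0/π) × [bracket] = (589/π) × 1.063039 = 199.30 W/m².
Daily total = Q̄ × 24.66 h × 3600 s/h = 199.30 × 24.66 × 3600 / 10⁶ = 17.69 MJ/m².

17.7 MJ/m²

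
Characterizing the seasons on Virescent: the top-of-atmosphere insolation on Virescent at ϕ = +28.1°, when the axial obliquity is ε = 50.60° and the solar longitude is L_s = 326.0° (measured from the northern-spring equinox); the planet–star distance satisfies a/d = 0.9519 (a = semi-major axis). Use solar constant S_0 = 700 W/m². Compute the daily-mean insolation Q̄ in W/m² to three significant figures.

Q̄ ≈ 101 W/m²

Solar declination: sin δ = sin ε · sin L_s = sin 50.60° × sin 326.0° = -0.43211, so δ = -25.601°.
cos h₀ = −tan(+28.1°) tan(-25.601°) = 0.2558, h₀ = 1.3121 rad.
Bracket: h₀ sin ϕ sin δ + cos ϕ cos δ sin h₀ = 1.3121×0.47101×-0.43211 + 0.88213×0.90182×0.96672 = -0.267049 + 0.769047 = 0.501998.
Inverse-square distance factor (a/d)² = 0.9519² = 0.906114.
Q̄ = (S_0/π) × 0.906114 × [bracket] = (700/π) × 0.906114 × 0.501998 = 101.4 W/m².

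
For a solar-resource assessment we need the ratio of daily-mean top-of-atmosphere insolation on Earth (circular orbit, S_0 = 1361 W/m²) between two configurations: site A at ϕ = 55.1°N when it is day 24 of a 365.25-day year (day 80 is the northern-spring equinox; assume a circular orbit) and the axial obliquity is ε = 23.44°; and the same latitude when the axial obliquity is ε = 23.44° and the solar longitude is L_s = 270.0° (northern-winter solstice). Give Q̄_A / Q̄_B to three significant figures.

— Configuration A (ϕ=+55.1°):
Solar longitude: L_s = 360° × (24 − 80)/365.25 = -55.195°, i.e. -55.195° + 360° = 304.805°.
sin δ = sin 23.44° × sin 304.805° = -0.32662, so δ = -19.064°.
cos h₀ = −tan(+55.1°) tan(-19.064°) = 0.4954, h₀ = 1.0525 rad.
Bracket: h₀ sin ϕ sin δ + cos ϕ cos δ sin h₀ = 1.0525×0.82015×-0.32662 + 0.57215×0.94515×0.86868 = -0.281941 + 0.469754 = 0.187813.
Q̄ = (S_0/π) × [bracket] = (1361/π) × 0.187813 = 81.364 W/m².
— Configuration B (ϕ=+55.1°):
Solar declination: sin δ = sin ε · sin L_s = sin 23.44° × sin 270.0° = -0.39779, so δ = -23.440°.
cos h₀ = −tan(+55.1°) tan(-23.440°) = 0.6215, h₀ = 0.9001 rad.
Bracket: h₀ sin ϕ sin δ + cos ϕ cos δ sin h₀ = 0.9001×0.82015×-0.39779 + 0.57215×0.91748×0.78341 = -0.293655 + 0.411240 = 0.117585.
Q̄ = (S_0/π) × [bracket] = (1361/π) × 0.117585 = 50.940 W/m².
Ratio Q̄_A / Q̄_B = 81.364 / 50.940 = 1.597.

Q̄_A / Q̄_B ≈ 1.60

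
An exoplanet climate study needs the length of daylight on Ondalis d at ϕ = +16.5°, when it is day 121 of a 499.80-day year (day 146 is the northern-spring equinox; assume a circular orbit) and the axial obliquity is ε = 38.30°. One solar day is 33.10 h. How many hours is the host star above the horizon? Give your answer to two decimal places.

15.94 h

Solar longitude: L_s = 360° × (121 − 146)/499.80 = -18.007°, i.e. -18.007° + 360° = 341.993°.
sin δ = sin 38.30° × sin 341.993° = -0.19160, so δ = -11.046°.
cos h₀ = −tan ϕ · tan δ = −tan(+16.5°) × tan(-11.046°) = 0.0578, so h₀ = 1.5129 rad = 86.69°.
Daylight = 2h₀/(2π) × 33.10 h = (1.5129/π) × 33.10 = 15.94 h.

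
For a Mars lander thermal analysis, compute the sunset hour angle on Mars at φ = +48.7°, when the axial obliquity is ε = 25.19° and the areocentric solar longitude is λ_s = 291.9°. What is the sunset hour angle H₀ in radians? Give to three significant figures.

sin δ = sin 25.19° × sin 291.9° = -0.39491, so δ = -23.260°.
cos H₀ = −tan φ · tan δ = −tan(+48.7°) × tan(-23.260°) = 0.4893, so H₀ = 1.0595 rad = 60.71°.

H₀ = 1.06 rad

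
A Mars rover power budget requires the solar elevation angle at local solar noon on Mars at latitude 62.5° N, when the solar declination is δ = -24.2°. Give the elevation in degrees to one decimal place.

3.3°

At local noon the hour angle is zero, so the zenith angle equals |ϕ − δ| = |+62.5° − (-24.200°)| = 86.700°.
Elevation = 90° − 86.700° = 3.3°.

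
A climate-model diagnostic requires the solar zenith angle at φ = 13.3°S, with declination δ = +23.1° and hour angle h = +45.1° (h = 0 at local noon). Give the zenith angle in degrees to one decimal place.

cos θ_z = sin φ sin δ + cos φ cos δ cos h = -0.090257 + 0.631862 = 0.541605.
θ_z = arccos(0.541605) = 57.2°.

θ_z = 57.2°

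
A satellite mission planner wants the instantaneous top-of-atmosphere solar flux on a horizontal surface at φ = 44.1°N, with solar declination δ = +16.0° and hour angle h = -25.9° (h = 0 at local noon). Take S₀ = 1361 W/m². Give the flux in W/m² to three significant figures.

cos θ_z = sin φ sin δ + cos φ cos δ cos h = 0.191820 + 0.620971 = 0.812791.
Flux = S₀ · cos θ_z = 1361 × 0.812791 = 1106 W/m².

1.11e+03 W/m²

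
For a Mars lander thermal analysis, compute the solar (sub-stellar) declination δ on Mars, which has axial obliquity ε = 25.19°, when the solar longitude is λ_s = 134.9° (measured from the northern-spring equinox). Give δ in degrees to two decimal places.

sin δ = sin ε · sin λ_s = sin 25.19° × sin 134.9° = 0.301485.
δ = arcsin(0.301485) = +17.55°.

δ = +17.55°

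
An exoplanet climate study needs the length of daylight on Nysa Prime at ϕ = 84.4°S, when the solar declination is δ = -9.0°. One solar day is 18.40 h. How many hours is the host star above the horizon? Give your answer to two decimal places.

Sunrise equation: cos h₀ = −tan ϕ · tan δ = -1.6153 ≤ −1, so the host star never sets (polar day) and h₀ = π.
Daylight = 2h₀/(2π) × 18.40 h = (3.1416/π) × 18.40 = 18.40 h.

18.40 h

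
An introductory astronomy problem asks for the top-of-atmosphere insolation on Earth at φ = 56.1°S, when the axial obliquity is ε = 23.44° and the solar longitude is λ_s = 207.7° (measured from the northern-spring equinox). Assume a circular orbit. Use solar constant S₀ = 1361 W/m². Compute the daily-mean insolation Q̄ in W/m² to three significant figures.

Solar declination: sin δ = sin ε · sin λ_s = sin 23.44° × sin 207.7° = -0.18491, so δ = -10.656°.
cos H₀ = −tan(-56.1°) tan(-10.656°) = -0.2800, H₀ = 1.8546 rad.
Bracket: H₀ sin φ sin δ + cos φ cos δ sin H₀ = 1.8546×-0.83001×-0.18491 + 0.55775×0.98276×0.96000 = 0.284639 + 0.526209 = 0.810848.
Q̄ = (S₀/π) × [bracket] = (1361/π) × 0.810848 = 351.3 W/m².

Q̄ ≈ 351 W/m²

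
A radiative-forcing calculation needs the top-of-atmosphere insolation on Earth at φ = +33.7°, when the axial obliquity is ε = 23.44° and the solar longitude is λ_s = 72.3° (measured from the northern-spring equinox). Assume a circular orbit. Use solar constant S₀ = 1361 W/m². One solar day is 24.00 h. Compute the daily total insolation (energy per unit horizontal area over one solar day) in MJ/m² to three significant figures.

Solar declination: sin δ = sin ε · sin λ_s = sin 23.44° × sin 72.3° = 0.37896, so δ = +22.269°.
cos H₀ = −tan(+33.7°) tan(+22.269°) = -0.2731, H₀ = 1.8474 rad.
Bracket: H₀ sin φ sin δ + cos φ cos δ sin H₀ = 1.8474×0.55484×0.37896 + 0.83195×0.92541×0.96198 = 0.388438 + 0.740623 = 1.129061.
Q̄ = (S₀/π) × [bracket] = (1361/π) × 1.129061 = 489.13 W/m².
Daily total = Q̄ × 24.00 h × 3600 s/h = 489.13 × 24.00 × 3600 / 10⁶ = 42.26 MJ/m².

42.3 MJ/m²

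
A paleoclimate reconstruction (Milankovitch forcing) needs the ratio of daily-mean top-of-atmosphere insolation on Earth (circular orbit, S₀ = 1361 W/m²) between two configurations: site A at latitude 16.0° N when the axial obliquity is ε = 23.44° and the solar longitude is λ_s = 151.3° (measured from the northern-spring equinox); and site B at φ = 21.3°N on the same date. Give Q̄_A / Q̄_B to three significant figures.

— Configuration A (φ=+16.0°):
Solar declination: sin δ = sin ε · sin λ_s = sin 23.44° × sin 151.3° = 0.19103, so δ = +11.013°.
cos H₀ = −tan(+16.0°) tan(+11.013°) = -0.0558, H₀ = 1.6266 rad.
Bracket: H₀ sin φ sin δ + cos φ cos δ sin H₀ = 1.6266×0.27564×0.19103 + 0.96126×0.98158×0.99844 = 0.085649 + 0.942082 = 1.027731.
Q̄ = (S₀/π) × [bracket] = (1361/π) × 1.027731 = 445.23 W/m².
— Configuration B (φ=+21.3°):
cos H₀ = −tan(+21.3°) tan(+11.013°) = -0.0759, H₀ = 1.6467 rad.
Bracket: H₀ sin φ sin δ + cos φ cos δ sin H₀ = 1.6467×0.36325×0.19103 + 0.93169×0.98158×0.99712 = 0.114267 + 0.911894 = 1.026161.
Q̄ = (S₀/π) × [bracket] = (1361/π) × 1.026161 = 444.55 W/m².
Ratio Q̄_A / Q̄_B = 445.23 / 444.55 = 1.002.

Q̄_A / Q̄_B ≈ 1.00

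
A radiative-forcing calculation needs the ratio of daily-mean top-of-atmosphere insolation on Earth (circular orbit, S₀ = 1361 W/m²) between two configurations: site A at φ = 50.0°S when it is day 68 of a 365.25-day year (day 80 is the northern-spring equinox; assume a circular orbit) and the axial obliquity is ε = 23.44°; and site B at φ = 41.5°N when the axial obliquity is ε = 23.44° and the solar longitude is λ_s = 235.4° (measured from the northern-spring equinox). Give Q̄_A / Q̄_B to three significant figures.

Q̄_A / Q̄_B ≈ 1.85

— Configuration A (φ=-50.0°):
Solar longitude: λ_s = 360° × (68 − 80)/365.25 = -11.828°, i.e. -11.828° + 360° = 348.172°.
sin δ = sin 23.44° × sin 348.172° = -0.08153, so δ = -4.677°.
cos H₀ = −tan(-50.0°) tan(-4.677°) = -0.0975, H₀ = 1.6684 rad.
Bracket: H₀ sin φ sin δ + cos φ cos δ sin H₀ = 1.6684×-0.76604×-0.08153 + 0.64279×0.99667×0.99524 = 0.104200 + 0.637600 = 0.741800.
Q̄ = (S₀/π) × [bracket] = (1361/π) × 0.741800 = 321.36 W/m².
— Configuration B (φ=+41.5°):
Solar declination: sin δ = sin ε · sin λ_s = sin 23.44° × sin 235.4° = -0.32743, so δ = -19.113°.
cos H₀ = −tan(+41.5°) tan(-19.113°) = 0.3066, H₀ = 1.2592 rad.
Bracket: H₀ sin φ sin δ + cos φ cos δ sin H₀ = 1.2592×0.66262×-0.32743 + 0.74896×0.94487×0.95184 = -0.273198 + 0.673588 = 0.400390.
Q̄ = (S₀/π) × [bracket] = (1361/π) × 0.400390 = 173.46 W/m².
Ratio Q̄_A / Q̄_B = 321.36 / 173.46 = 1.853.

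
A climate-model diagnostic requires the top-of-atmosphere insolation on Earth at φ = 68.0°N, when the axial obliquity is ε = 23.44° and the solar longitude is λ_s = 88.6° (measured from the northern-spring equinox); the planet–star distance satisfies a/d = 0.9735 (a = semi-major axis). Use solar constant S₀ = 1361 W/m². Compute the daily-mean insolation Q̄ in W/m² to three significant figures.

Q̄ ≈ 476 W/m²

Solar declination: sin δ = sin ε · sin λ_s = sin 23.44° × sin 88.6° = 0.39767, so δ = +23.433°.
cos H₀ = −tan(+68.0°) tan(+23.433°) = -1.0727 ≤ −1 ⇒ polar day, H₀ = π.
Bracket: H₀ sin φ sin δ + cos φ cos δ sin H₀ = 3.1416×0.92718×0.39767 + 0.37461×0.91753×0.00000 = 1.158345 + 0.000000 = 1.158345.
Inverse-square distance factor (a/d)² = 0.9735² = 0.947702.
Q̄ = (S₀/π) × 0.947702 × [bracket] = (1361/π) × 0.947702 × 1.158345 = 475.6 W/m².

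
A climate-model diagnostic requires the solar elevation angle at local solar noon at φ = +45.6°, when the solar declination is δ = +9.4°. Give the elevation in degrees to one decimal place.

53.8°

At local noon the hour angle is zero, so the zenith angle equals |φ − δ| = |+45.6° − (+9.400°)| = 36.200°.
Elevation = 90° − 36.200° = 53.8°.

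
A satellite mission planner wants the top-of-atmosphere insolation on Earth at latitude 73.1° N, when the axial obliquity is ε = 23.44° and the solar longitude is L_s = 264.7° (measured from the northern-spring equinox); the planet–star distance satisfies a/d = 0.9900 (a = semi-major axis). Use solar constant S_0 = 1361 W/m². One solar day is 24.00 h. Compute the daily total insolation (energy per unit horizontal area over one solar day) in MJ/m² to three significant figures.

Solar declination: sin δ = sin ε · sin L_s = sin 23.44° × sin 264.7° = -0.39609, so δ = -23.334°.
cos h₀ = −tan(+73.1°) tan(-23.334°) = 1.4198 ≥ 1 ⇒ polar night, h₀ = 0 and Q̄ = 0.
Inverse-square distance factor (a/d)² = 0.9900² = 0.980100.
Daily total = Q̄ × 24.00 h × 3600 s/h = 0.00 MJ/m².

0.00 MJ/m²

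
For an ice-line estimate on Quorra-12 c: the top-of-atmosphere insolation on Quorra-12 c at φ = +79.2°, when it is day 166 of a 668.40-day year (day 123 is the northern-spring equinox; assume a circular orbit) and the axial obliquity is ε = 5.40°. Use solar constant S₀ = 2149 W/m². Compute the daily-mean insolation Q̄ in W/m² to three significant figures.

Q̄ ≈ 170 W/m²

Solar longitude: λ_s = 360° × (166 − 123)/668.40 = 23.160°.
sin δ = sin 5.40° × sin 23.160° = 0.03701, so δ = +2.121°.
cos H₀ = −tan(+79.2°) tan(+2.121°) = -0.1942, H₀ = 1.7662 rad.
Bracket: H₀ sin φ sin δ + cos φ cos δ sin H₀ = 1.7662×0.98229×0.03701 + 0.18738×0.99931×0.98097 = 0.064209 + 0.183687 = 0.247896.
Q̄ = (S₀/π) × [bracket] = (2149/π) × 0.247896 = 169.6 W/m².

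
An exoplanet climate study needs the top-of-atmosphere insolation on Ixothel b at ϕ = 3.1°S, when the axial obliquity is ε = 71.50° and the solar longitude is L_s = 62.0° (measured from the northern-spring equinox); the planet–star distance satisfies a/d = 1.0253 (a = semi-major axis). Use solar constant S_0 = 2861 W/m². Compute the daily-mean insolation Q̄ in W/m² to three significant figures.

Solar declination: sin δ = sin ε · sin L_s = sin 71.50° × sin 62.0° = 0.83732, so δ = +56.858°.
cos h₀ = −tan(-3.1°) tan(+56.858°) = 0.0829, h₀ = 1.4878 rad.
Bracket: h₀ sin ϕ sin δ + cos ϕ cos δ sin h₀ = 1.4878×-0.05408×0.83732 + 0.99854×0.54671×0.99655 = -0.067371 + 0.544028 = 0.476657.
Inverse-square distance factor (a/d)² = 1.0253² = 1.051240.
Q̄ = (S_0/π) × 1.051240 × [bracket] = (2861/π) × 1.051240 × 0.476657 = 456.3 W/m².

Q̄ ≈ 456 W/m²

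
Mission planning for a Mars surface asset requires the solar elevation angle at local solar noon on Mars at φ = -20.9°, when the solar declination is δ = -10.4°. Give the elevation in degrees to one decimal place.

79.5°

At local noon the hour angle is zero, so the zenith angle equals |φ − δ| = |-20.9° − (-10.400°)| = 10.500°.
Elevation = 90° − 10.500° = 79.5°.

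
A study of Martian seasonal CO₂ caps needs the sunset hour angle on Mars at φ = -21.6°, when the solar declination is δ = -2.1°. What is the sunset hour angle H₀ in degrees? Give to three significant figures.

cos H₀ = −tan φ · tan δ = −tan(-21.6°) × tan(-2.100°) = -0.0145, so H₀ = 1.5853 rad = 90.83°.

H₀ = 90.8°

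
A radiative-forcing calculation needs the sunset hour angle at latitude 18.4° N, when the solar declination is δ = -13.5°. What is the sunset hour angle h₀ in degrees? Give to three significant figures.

h₀ = 85.4°

cos h₀ = −tan ϕ · tan δ = −tan(+18.4°) × tan(-13.500°) = 0.0799, so h₀ = 1.4908 rad = 85.42°.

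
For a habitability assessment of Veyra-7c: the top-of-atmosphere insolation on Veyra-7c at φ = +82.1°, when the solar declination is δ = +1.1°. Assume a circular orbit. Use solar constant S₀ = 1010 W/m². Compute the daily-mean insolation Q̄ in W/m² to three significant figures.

cos H₀ = −tan(+82.1°) tan(+1.100°) = -0.1384, H₀ = 1.7096 rad.
Bracket: H₀ sin φ sin δ + cos φ cos δ sin H₀ = 1.7096×0.99051×0.01920 + 0.13744×0.99982×0.99038 = 0.032513 + 0.136093 = 0.168606.
Q̄ = (S₀/π) × [bracket] = (1010/π) × 0.168606 = 54.21 W/m².

Q̄ ≈ 54.2 W/m²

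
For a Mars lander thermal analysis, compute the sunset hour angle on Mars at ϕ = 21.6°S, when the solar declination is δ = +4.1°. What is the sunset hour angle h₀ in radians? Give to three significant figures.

h₀ = 1.54 rad

cos h₀ = −tan ϕ · tan δ = −tan(-21.6°) × tan(+4.100°) = 0.0284, so h₀ = 1.5424 rad = 88.37°.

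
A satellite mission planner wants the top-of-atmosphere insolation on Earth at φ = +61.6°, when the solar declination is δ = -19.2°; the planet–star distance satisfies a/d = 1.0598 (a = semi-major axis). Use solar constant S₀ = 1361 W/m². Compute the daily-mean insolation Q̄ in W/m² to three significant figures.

cos H₀ = −tan(+61.6°) tan(-19.200°) = 0.6441, H₀ = 0.8710 rad.
Bracket: H₀ sin φ sin δ + cos φ cos δ sin H₀ = 0.8710×0.87965×-0.32887 + 0.47562×0.94438×0.76498 = -0.251972 + 0.343603 = 0.091631.
Inverse-square distance factor (a/d)² = 1.0598² = 1.123176.
Q̄ = (S₀/π) × 1.123176 × [bracket] = (1361/π) × 1.123176 × 0.091631 = 44.59 W/m².

Q̄ ≈ 44.6 W/m²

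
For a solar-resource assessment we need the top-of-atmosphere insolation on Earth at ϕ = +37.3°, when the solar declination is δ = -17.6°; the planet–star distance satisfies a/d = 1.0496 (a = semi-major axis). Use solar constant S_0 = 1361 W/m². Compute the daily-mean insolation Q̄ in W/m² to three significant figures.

cos h₀ = −tan(+37.3°) tan(-17.600°) = 0.2417, h₀ = 1.3267 rad.
Bracket: h₀ sin ϕ sin δ + cos ϕ cos δ sin h₀ = 1.3267×0.60599×-0.30237 + 0.79547×0.95319×0.97036 = -0.243095 + 0.735760 = 0.492665.
Inverse-square distance factor (a/d)² = 1.0496² = 1.101660.
Q̄ = (S_0/π) × 1.101660 × [bracket] = (1361/π) × 1.101660 × 0.492665 = 235.1 W/m².

Q̄ ≈ 235 W/m²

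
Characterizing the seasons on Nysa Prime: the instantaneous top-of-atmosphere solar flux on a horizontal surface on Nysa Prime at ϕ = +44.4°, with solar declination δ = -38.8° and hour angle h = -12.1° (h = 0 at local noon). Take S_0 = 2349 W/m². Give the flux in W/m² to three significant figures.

249 W/m²

cos θ_z = sin ϕ sin δ + cos ϕ cos δ cos h = -0.438412 + 0.544445 = 0.106033.
Flux = S_0 · cos θ_z = 2349 × 0.106033 = 249.1 W/m².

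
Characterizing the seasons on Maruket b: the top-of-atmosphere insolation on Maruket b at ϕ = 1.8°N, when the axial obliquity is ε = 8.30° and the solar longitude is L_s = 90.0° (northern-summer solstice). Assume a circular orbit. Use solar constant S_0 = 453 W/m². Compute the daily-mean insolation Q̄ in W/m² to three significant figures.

Q̄ ≈ 144 W/m²

Solar declination: sin δ = sin ε · sin L_s = sin 8.30° × sin 90.0° = 0.14436, so δ = +8.300°.
cos h₀ = −tan(+1.8°) tan(+8.300°) = -0.0046, h₀ = 1.5754 rad.
Bracket: h₀ sin ϕ sin δ + cos ϕ cos δ sin h₀ = 1.5754×0.03141×0.14436 + 0.99951×0.98953×0.99999 = 0.007143 + 0.989035 = 0.996178.
Q̄ = (S_0/π) × [bracket] = (453/π) × 0.996178 = 143.6 W/m².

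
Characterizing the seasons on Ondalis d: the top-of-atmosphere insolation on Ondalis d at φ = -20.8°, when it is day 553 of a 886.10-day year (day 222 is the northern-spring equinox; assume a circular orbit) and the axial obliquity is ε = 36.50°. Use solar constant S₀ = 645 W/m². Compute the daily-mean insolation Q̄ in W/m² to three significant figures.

Q̄ ≈ 128 W/m²

Solar longitude: λ_s = 360° × (553 − 222)/886.10 = 134.477°.
sin δ = sin 36.50° × sin 134.477° = 0.42443, so δ = +25.114°.
cos H₀ = −tan(-20.8°) tan(+25.114°) = 0.1781, H₀ = 1.3918 rad.
Bracket: H₀ sin φ sin δ + cos φ cos δ sin H₀ = 1.3918×-0.35511×0.42443 + 0.93483×0.90546×0.98402 = -0.209771 + 0.832925 = 0.623154.
Q̄ = (S₀/π) × [bracket] = (645/π) × 0.623154 = 127.9 W/m².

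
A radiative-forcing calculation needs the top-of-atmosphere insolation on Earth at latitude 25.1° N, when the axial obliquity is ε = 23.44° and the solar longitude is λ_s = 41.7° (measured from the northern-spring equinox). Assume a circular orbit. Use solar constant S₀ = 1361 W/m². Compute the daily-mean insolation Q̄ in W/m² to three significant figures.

Solar declination: sin δ = sin ε · sin λ_s = sin 23.44° × sin 41.7° = 0.26462, so δ = +15.344°.
cos H₀ = −tan(+25.1°) tan(+15.344°) = -0.1285, H₀ = 1.6997 rad.
Bracket: H₀ sin φ sin δ + cos φ cos δ sin H₀ = 1.6997×0.42420×0.26462 + 0.90557×0.96435×0.99170 = 0.190794 + 0.866038 = 1.056832.
Q̄ = (S₀/π) × [bracket] = (1361/π) × 1.056832 = 457.8 W/m².

Q̄ ≈ 458 W/m²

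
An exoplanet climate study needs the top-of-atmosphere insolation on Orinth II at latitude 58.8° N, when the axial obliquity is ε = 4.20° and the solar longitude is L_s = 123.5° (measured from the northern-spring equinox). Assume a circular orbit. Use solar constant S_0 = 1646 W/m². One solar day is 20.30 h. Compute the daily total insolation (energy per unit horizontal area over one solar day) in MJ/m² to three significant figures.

Solar declination: sin δ = sin ε · sin L_s = sin 4.20° × sin 123.5° = 0.06107, so δ = +3.501°.
cos h₀ = −tan(+58.8°) tan(+3.501°) = -0.1010, h₀ = 1.6720 rad.
Bracket: h₀ sin ϕ sin δ + cos ϕ cos δ sin h₀ = 1.6720×0.85536×0.06107 + 0.51803×0.99813×0.99488 = 0.087340 + 0.514414 = 0.601754.
Q̄ = (S_0/π) × [bracket] = (1646/π) × 0.601754 = 315.28 W/m².
Daily total = Q̄ × 20.30 h × 3600 s/h = 315.28 × 20.30 × 3600 / 10⁶ = 23.04 MJ/m².

23.0 MJ/m²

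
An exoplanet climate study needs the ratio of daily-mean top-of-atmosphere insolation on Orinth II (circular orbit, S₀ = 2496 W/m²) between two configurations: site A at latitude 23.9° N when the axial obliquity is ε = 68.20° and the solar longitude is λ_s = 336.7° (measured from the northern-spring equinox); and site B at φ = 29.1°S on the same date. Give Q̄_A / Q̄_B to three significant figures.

— Configuration A (φ=+23.9°):
Solar declination: sin δ = sin ε · sin λ_s = sin 68.20° × sin 336.7° = -0.36726, so δ = -21.547°.
cos H₀ = −tan(+23.9°) tan(-21.547°) = 0.1750, H₀ = 1.3949 rad.
Bracket: H₀ sin φ sin δ + cos φ cos δ sin H₀ = 1.3949×0.40514×-0.36726 + 0.91425×0.93012×0.98457 = -0.207550 + 0.837241 = 0.629691.
Q̄ = (S₀/π) × [bracket] = (2496/π) × 0.629691 = 500.29 W/m².
— Configuration B (φ=-29.1°):
cos H₀ = −tan(-29.1°) tan(-21.547°) = -0.2198, H₀ = 1.7924 rad.
Bracket: H₀ sin φ sin δ + cos φ cos δ sin H₀ = 1.7924×-0.48634×-0.36726 + 0.87377×0.93012×0.97555 = 0.320146 + 0.792840 = 1.112986.
Q̄ = (S₀/π) × [bracket] = (2496/π) × 1.112986 = 884.27 W/m².
Ratio Q̄_A / Q̄_B = 500.29 / 884.27 = 0.5658.

Q̄_A / Q̄_B ≈ 0.566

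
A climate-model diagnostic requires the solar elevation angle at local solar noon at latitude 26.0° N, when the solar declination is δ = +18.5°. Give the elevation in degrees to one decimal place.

82.5°

At local noon the hour angle is zero, so the zenith angle equals |φ − δ| = |+26.0° − (+18.500°)| = 7.500°.
Elevation = 90° − 7.500° = 82.5°.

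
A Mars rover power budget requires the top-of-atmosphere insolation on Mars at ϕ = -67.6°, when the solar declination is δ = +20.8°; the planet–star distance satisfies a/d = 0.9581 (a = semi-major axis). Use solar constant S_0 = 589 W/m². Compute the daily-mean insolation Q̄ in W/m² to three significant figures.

cos h₀ = −tan(-67.6°) tan(+20.800°) = 0.9216, h₀ = 0.3986 rad.
Bracket: h₀ sin ϕ sin δ + cos ϕ cos δ sin h₀ = 0.3986×-0.92455×0.35511 + 0.38107×0.93483×0.38809 = -0.130867 + 0.138252 = 0.007385.
Inverse-square distance factor (a/d)² = 0.9581² = 0.917956.
Q̄ = (S_0/π) × 0.917956 × [bracket] = (589/π) × 0.917956 × 0.007385 = 1.271 W/m².

Q̄ ≈ 1.27 W/m²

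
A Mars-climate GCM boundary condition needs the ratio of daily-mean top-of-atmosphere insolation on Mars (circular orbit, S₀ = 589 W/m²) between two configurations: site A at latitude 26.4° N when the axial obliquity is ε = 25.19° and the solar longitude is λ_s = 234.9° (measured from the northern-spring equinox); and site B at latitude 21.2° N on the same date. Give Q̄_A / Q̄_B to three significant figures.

Q̄_A / Q̄_B ≈ 0.891

— Configuration A (φ=+26.4°):
Solar declination: sin δ = sin ε · sin λ_s = sin 25.19° × sin 234.9° = -0.34822, so δ = -20.379°.
cos H₀ = −tan(+26.4°) tan(-20.379°) = 0.1844, H₀ = 1.3853 rad.
Bracket: H₀ sin φ sin δ + cos φ cos δ sin H₀ = 1.3853×0.44464×-0.34822 + 0.89571×0.93741×0.98285 = -0.214490 + 0.825248 = 0.610758.
Q̄ = (S₀/π) × [bracket] = (589/π) × 0.610758 = 114.51 W/m².
— Configuration B (φ=+21.2°):
cos H₀ = −tan(+21.2°) tan(-20.379°) = 0.1441, H₀ = 1.4262 rad.
Bracket: H₀ sin φ sin δ + cos φ cos δ sin H₀ = 1.4262×0.36162×-0.34822 + 0.93232×0.93741×0.98957 = -0.179592 + 0.864851 = 0.685259.
Q̄ = (S₀/π) × [bracket] = (589/π) × 0.685259 = 128.48 W/m².
Ratio Q̄_A / Q̄_B = 114.51 / 128.48 = 0.8913.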